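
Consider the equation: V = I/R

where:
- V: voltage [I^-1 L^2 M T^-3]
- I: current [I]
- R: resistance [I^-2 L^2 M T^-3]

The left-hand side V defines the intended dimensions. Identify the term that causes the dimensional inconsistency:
The right-hand side term I/R

V has dimensions [I^-1 L^2 M T^-3], but I/R has dimensions [I^3 L^-2 M^-1 T^3], so the term I/R is dimensionally wrong for V.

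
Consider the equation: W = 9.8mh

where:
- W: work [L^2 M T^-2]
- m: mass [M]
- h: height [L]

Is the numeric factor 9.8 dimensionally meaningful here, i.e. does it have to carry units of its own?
Yes

W has dimensions [L^2 M T^-2], while mh alone has dimensions [L M]. For the equation to balance, the factor 9.8 must carry dimensions [L T^-2] — it is a dimensional constant (a numerical value of a physical quantity with its units suppressed), not a pure number.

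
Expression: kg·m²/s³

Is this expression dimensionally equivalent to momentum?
No

The expression kg·m²/s³ has dimensions [L^2 M T^-3], but momentum has dimensions [L M T^-1].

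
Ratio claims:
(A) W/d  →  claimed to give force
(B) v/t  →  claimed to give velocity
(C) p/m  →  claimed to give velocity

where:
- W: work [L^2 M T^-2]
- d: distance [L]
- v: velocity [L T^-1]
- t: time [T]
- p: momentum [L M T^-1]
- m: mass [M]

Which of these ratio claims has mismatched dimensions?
(B) v/t does not give velocity

(A) W/d: [L M T^-2] = force [L M T^-2] ✓
(B) v/t: [L T^-2] ≠ velocity [L T^-1] ✗
(C) p/m: [L T^-1] = velocity [L T^-1] ✓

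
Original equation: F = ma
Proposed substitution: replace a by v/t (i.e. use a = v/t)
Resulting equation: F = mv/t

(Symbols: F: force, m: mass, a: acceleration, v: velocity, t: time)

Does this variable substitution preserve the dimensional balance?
Yes

[a] = [L T^-2] and [v/t] = [L T^-2]. These match, so the substitution replaces a quantity by one of the same dimensions and the result F = mv/t has LHS [L M T^-2] vs RHS [L M T^-2] — still consistent.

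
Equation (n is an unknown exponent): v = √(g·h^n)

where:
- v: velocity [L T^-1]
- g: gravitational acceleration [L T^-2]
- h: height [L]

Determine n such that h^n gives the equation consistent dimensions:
n = 1

v has dimensions [L T^-1]; h has dimensions [L].
With n = 1: √(g·h^1) has dimensions [L T^-1], matching the LHS ✓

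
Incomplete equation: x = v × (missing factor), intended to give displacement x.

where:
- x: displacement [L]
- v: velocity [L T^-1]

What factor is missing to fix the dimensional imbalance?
t (time), dimensions [T]

x has dimensions [L] and v has dimensions [L T^-1].
The missing factor must have dimensions [L] / [L T^-1] = [T], i.e. time (t).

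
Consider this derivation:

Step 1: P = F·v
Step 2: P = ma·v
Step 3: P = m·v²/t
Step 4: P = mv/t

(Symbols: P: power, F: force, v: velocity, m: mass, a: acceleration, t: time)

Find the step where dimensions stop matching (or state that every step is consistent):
Step 4

Step 1: P = F·v → LHS [L^2 M T^-3], RHS [L^2 M T^-3] ✓
Step 2: P = ma·v → LHS [L^2 M T^-3], RHS [L^2 M T^-3] ✓
Step 3: P = m·v²/t → LHS [L^2 M T^-3], RHS [L^2 M T^-3] ✓
Step 4: P = mv/t → LHS [L^2 M T^-3], RHS [L M T^-2] ✗

The first dimensional inconsistency appears in step 4: P = mv/t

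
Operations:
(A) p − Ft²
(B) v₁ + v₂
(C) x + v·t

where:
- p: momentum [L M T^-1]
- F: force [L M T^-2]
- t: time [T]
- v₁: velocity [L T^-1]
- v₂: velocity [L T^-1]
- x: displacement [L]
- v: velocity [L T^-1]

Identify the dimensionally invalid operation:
(A) p − Ft²

(A) p − Ft²: p [L M T^-1] and Ft² [L M] — different dimensions cannot be added/subtracted ✗
(B) v₁ + v₂: v₁ [L T^-1] and v₂ [L T^-1] — same dimensions ✓
(C) x + v·t: x [L] and v·t [L] — same dimensions ✓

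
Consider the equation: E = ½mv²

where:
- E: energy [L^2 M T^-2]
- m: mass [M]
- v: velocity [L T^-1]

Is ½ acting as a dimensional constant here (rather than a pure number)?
No

E has dimensions [L^2 M T^-2] and mv² already has dimensions [L^2 M T^-2], so the equation balances without ½ contributing any dimensions. ½ is a pure (dimensionless) number; changing or removing it would not affect dimensional consistency.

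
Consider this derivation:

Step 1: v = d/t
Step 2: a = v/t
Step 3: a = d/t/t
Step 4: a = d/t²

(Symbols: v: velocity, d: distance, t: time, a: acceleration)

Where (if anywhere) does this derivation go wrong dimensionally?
No step introduces an error — all steps are dimensionally consistent.

Step 1: v = d/t → LHS [L T^-1], RHS [L T^-1] ✓
Step 2: a = v/t → LHS [L T^-2], RHS [L T^-2] ✓
Step 3: a = d/t/t → LHS [L T^-2], RHS [L T^-2] ✓
Step 4: a = d/t² → LHS [L T^-2], RHS [L T^-2] ✓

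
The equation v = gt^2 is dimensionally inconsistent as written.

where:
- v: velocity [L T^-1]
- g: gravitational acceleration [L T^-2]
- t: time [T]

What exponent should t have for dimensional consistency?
The exponent of t should be 1: v = gt

The LHS v has dimensions [L T^-1]; t has dimensions [T].
As written, the RHS gt^2 (exponent 2 on t) has dimensions [L], which does not match.
With exponent 1, the RHS gt has dimensions [L T^-1], matching the LHS.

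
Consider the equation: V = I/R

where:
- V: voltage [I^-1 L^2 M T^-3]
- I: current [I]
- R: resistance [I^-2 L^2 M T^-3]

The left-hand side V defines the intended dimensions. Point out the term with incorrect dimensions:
The right-hand side term I/R

V has dimensions [I^-1 L^2 M T^-3], but I/R has dimensions [I^3 L^-2 M^-1 T^3], so the term I/R is dimensionally wrong for V.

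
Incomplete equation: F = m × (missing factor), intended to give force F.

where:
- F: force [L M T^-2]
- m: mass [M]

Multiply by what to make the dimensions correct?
a (acceleration), dimensions [L T^-2]

F has dimensions [L M T^-2] and m has dimensions [M].
The missing factor must have dimensions [L M T^-2] / [M] = [L T^-2], i.e. acceleration (a).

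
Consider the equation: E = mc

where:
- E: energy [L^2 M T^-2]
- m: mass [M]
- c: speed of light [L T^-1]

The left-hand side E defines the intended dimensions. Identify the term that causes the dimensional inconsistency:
The right-hand side term mc

E has dimensions [L^2 M T^-2], but mc has dimensions [L M T^-1], so the term mc is dimensionally wrong for E.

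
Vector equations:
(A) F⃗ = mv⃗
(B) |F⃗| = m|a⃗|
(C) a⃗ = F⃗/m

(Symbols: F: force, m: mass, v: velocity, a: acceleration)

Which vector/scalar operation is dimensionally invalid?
(A) F⃗ = mv⃗

(A) F⃗ = mv⃗: LHS [L M T^-2], RHS [L M T^-1] ✗ — mass times velocity is momentum, not force; should be ma⃗
(B) |F⃗| = m|a⃗|: LHS [L M T^-2], RHS [L M T^-2] ✓ — magnitudes of vectors are scalars
(C) a⃗ = F⃗/m: LHS [L T^-2], RHS [L T^-2] ✓ — force (vector) divided by mass (scalar)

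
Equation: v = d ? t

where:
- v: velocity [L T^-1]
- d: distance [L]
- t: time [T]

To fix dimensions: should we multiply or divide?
division (÷): v = d ÷ t

v [L T^-1]; d [L]; t [T].
d × t → [L T] ✗
d ÷ t → [L T^-1] ✓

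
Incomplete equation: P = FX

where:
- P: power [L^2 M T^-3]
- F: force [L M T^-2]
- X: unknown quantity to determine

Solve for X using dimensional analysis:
X = v (velocity), dimensions [L T^-1]

P has dimensions [L^2 M T^-3]; the rest of the RHS (F) has dimensions [L M T^-2].
So X must have dimensions [L T^-1] — X = v (velocity).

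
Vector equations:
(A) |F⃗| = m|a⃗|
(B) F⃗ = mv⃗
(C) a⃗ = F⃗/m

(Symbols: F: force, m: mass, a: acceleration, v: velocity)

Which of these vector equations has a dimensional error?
(B) F⃗ = mv⃗

(A) |F⃗| = m|a⃗|: LHS [L M T^-2], RHS [L M T^-2] ✓ — magnitudes of vectors are scalars
(B) F⃗ = mv⃗: LHS [L M T^-2], RHS [L M T^-1] ✗ — mass times velocity is momentum, not force; should be ma⃗
(C) a⃗ = F⃗/m: LHS [L T^-2], RHS [L T^-2] ✓ — force (vector) divided by mass (scalar)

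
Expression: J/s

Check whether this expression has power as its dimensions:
Yes

The expression J/s has dimensions [L^2 M T^-3], which is exactly power [L^2 M T^-3].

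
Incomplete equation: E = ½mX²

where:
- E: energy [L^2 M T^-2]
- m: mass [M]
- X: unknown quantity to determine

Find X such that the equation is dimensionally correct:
X = v (velocity), dimensions [L T^-1]

E has dimensions [L^2 M T^-2]; the rest of the RHS (½m) has dimensions [M].
So X² must have dimensions [L^2 T^-2], i.e. X has dimensions [L T^-1] — X = v (velocity).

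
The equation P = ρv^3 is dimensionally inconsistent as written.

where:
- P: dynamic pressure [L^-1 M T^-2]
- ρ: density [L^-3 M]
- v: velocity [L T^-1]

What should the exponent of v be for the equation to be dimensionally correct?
The exponent of v should be 2: P = ρv^2

The LHS P has dimensions [L^-1 M T^-2]; v has dimensions [L T^-1].
As written, the RHS ρv^3 (exponent 3 on v) has dimensions [M T^-3], which does not match.
With exponent 2, the RHS ρv^2 has dimensions [L^-1 M T^-2], matching the LHS.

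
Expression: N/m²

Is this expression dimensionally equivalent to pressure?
Yes

The expression N/m² has dimensions [L^-1 M T^-2], which is exactly pressure [L^-1 M T^-2].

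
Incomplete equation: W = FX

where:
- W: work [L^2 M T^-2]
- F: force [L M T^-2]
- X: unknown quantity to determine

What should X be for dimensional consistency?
X = d (distance), dimensions [L]

W has dimensions [L^2 M T^-2]; the rest of the RHS (F) has dimensions [L M T^-2].
So X must have dimensions [L] — X = d (distance).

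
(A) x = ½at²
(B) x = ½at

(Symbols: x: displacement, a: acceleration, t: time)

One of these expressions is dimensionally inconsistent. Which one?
(B)

(A) x = ½at²: LHS [L], RHS [L] ✓
(B) x = ½at: LHS [L], RHS [L T^-1] ✗

Expression (B) x = ½at is dimensionally incorrect.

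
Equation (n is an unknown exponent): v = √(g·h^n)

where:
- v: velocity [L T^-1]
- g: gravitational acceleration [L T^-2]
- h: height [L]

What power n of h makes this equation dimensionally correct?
n = 1

v has dimensions [L T^-1]; h has dimensions [L].
With n = 1: √(g·h^1) has dimensions [L T^-1], matching the LHS ✓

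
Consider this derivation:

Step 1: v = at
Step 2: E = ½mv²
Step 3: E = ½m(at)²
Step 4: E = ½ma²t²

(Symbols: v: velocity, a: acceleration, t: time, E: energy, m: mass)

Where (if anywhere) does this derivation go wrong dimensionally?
No step introduces an error — all steps are dimensionally consistent.

Step 1: v = at → LHS [L T^-1], RHS [L T^-1] ✓
Step 2: E = ½mv² → LHS [L^2 M T^-2], RHS [L^2 M T^-2] ✓
Step 3: E = ½m(at)² → LHS [L^2 M T^-2], RHS [L^2 M T^-2] ✓
Step 4: E = ½ma²t² → LHS [L^2 M T^-2], RHS [L^2 M T^-2] ✓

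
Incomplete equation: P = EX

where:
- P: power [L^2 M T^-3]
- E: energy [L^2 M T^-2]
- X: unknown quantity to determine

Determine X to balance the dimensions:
X = f (inverse time / frequency (1/t)), dimensions [T^-1]

P has dimensions [L^2 M T^-3]; the rest of the RHS (E) has dimensions [L^2 M T^-2].
So X must have dimensions [T^-1] — X = f (inverse time / frequency (1/t)).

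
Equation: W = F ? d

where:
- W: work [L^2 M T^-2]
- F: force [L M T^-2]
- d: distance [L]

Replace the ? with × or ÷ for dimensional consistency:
multiplication (×): W = F × d

W [L^2 M T^-2]; F [L M T^-2]; d [L].
F × d → [L^2 M T^-2] ✓
F ÷ d → [M T^-2] ✗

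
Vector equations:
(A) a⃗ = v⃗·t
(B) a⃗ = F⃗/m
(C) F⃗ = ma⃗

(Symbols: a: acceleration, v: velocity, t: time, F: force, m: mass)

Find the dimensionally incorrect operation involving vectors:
(A) a⃗ = v⃗·t

(A) a⃗ = v⃗·t: LHS [L T^-2], RHS [L] ✗ — acceleration is velocity per time; should be v⃗/t
(B) a⃗ = F⃗/m: LHS [L T^-2], RHS [L T^-2] ✓ — force (vector) divided by mass (scalar)
(C) F⃗ = ma⃗: LHS [L M T^-2], RHS [L M T^-2] ✓ — Force and acceleration are vectors, mass is a scalar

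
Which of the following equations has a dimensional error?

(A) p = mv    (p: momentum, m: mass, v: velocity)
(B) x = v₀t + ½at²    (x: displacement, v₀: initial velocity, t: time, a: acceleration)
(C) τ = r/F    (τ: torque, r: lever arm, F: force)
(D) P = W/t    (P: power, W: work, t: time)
(C) τ = r/F

The equation (C) τ = r/F is dimensionally incorrect.

LHS (τ): [L^2 M T^-2]
RHS (r/F): [M^-1 T^2] ✗

The dimensions do not match. The other three equations balance.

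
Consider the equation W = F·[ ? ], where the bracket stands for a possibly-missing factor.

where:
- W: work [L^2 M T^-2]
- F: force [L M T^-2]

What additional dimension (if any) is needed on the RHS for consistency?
[L] — length (e.g. a distance d)

W has dimensions [L^2 M T^-2]; F has dimensions [L M T^-2].
The bracketed factor must supply [L^2 M T^-2] / [L M T^-2] = [L].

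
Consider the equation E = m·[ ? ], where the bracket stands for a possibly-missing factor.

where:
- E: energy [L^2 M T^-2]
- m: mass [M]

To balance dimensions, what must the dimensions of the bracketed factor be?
[L^2 T^-2] — velocity squared (e.g. v²)

E has dimensions [L^2 M T^-2]; m has dimensions [M].
The bracketed factor must supply [L^2 M T^-2] / [M] = [L^2 T^-2].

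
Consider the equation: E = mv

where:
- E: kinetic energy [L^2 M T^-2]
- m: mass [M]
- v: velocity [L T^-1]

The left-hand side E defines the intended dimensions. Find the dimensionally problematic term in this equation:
The right-hand side term mv

E has dimensions [L^2 M T^-2], but mv has dimensions [L M T^-1], so the term mv is dimensionally wrong for E.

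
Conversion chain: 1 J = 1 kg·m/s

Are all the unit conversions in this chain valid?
The chain is incorrect (it contains an error).

Incorrect: Joule is kg·m²/s², not kg·m/s (that is momentum)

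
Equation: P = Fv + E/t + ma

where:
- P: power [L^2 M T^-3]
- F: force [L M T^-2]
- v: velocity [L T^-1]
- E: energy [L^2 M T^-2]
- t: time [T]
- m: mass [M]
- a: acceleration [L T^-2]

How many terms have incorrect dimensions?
1

LHS P: [L^2 M T^-3]
- Fv: [L^2 M T^-3] ✓
- E/t: [L^2 M T^-3] ✓
- ma: [L M T^-2] ✗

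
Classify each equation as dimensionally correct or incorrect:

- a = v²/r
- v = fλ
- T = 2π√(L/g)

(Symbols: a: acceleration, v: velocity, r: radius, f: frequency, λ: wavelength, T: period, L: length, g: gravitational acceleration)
Dimensionally correct: a = v²/r, v = fλ, T = 2π√(L/g)
Dimensionally incorrect: none
Ordered (correct first, then incorrect): a = v²/r, v = fλ, T = 2π√(L/g)

- a = v²/r: LHS [L T^-2], RHS [L T^-2] → correct ✓
- v = fλ: LHS [L T^-1], RHS [L T^-1] → correct ✓
- T = 2π√(L/g): LHS [T], RHS [T] → correct ✓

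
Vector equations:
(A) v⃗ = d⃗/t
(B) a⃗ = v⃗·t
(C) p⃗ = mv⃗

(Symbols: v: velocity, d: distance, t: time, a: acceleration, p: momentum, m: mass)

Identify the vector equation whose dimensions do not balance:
(B) a⃗ = v⃗·t

(A) v⃗ = d⃗/t: LHS [L T^-1], RHS [L T^-1] ✓ — displacement (vector) divided by time (scalar)
(B) a⃗ = v⃗·t: LHS [L T^-2], RHS [L] ✗ — acceleration is velocity per time; should be v⃗/t
(C) p⃗ = mv⃗: LHS [L M T^-1], RHS [L M T^-1] ✓ — mass (scalar) times velocity (vector)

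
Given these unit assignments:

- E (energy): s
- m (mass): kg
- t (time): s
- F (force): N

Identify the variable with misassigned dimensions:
E

The variable E (energy) should have units J, not s.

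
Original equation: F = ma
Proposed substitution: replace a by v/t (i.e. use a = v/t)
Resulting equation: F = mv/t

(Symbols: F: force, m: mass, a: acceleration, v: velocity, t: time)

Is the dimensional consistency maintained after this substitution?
Yes

[a] = [L T^-2] and [v/t] = [L T^-2]. These match, so the substitution replaces a quantity by one of the same dimensions and the result F = mv/t has LHS [L M T^-2] vs RHS [L M T^-2] — still consistent.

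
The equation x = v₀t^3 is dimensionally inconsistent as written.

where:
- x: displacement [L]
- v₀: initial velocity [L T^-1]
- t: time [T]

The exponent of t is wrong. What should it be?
The exponent of t should be 1: x = v₀t

The LHS x has dimensions [L]; t has dimensions [T].
As written, the RHS v₀t^3 (exponent 3 on t) has dimensions [L T^2], which does not match.
With exponent 1, the RHS v₀t has dimensions [L], matching the LHS.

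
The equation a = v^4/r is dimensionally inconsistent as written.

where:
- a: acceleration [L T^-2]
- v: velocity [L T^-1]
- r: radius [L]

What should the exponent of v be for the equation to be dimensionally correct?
The exponent of v should be 2: a = v^2/r

The LHS a has dimensions [L T^-2]; v has dimensions [L T^-1].
As written, the RHS v^4/r (exponent 4 on v) has dimensions [L^3 T^-4], which does not match.
With exponent 2, the RHS v^2/r has dimensions [L T^-2], matching the LHS.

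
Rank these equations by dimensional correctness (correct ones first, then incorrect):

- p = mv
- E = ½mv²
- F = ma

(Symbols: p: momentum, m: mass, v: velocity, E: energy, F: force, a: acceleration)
Dimensionally correct: p = mv, E = ½mv², F = ma
Dimensionally incorrect: none
Ordered (correct first, then incorrect): p = mv, E = ½mv², F = ma

- p = mv: LHS [L M T^-1], RHS [L M T^-1] → correct ✓
- E = ½mv²: LHS [L^2 M T^-2], RHS [L^2 M T^-2] → correct ✓
- F = ma: LHS [L M T^-2], RHS [L M T^-2] → correct ✓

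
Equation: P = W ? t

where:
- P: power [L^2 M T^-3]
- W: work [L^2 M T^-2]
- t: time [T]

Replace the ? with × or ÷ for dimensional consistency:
division (÷): P = W ÷ t

P [L^2 M T^-3]; W [L^2 M T^-2]; t [T].
W × t → [L^2 M T^-1] ✗
W ÷ t → [L^2 M T^-3] ✓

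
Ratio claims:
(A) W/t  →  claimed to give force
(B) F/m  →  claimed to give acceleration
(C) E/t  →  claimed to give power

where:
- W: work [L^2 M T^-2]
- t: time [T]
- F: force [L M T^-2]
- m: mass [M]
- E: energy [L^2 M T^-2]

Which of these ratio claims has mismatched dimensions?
(A) W/t does not give force

(A) W/t: [L^2 M T^-3] ≠ force [L M T^-2] ✗
(B) F/m: [L T^-2] = acceleration [L T^-2] ✓
(C) E/t: [L^2 M T^-3] = power [L^2 M T^-3] ✓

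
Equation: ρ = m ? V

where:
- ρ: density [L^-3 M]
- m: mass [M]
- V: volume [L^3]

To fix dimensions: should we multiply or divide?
division (÷): ρ = m ÷ V

ρ [L^-3 M]; m [M]; V [L^3].
m × V → [L^3 M] ✗
m ÷ V → [L^-3 M] ✓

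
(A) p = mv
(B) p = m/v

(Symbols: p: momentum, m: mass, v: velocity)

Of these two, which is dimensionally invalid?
(B)

(A) p = mv: LHS [L M T^-1], RHS [L M T^-1] ✓
(B) p = m/v: LHS [L M T^-1], RHS [L^-1 M T] ✗

Expression (B) p = m/v is dimensionally incorrect.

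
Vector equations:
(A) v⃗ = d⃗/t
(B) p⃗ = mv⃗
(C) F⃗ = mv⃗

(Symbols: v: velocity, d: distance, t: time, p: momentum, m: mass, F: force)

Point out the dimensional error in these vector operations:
(C) F⃗ = mv⃗

(A) v⃗ = d⃗/t: LHS [L T^-1], RHS [L T^-1] ✓ — displacement (vector) divided by time (scalar)
(B) p⃗ = mv⃗: LHS [L M T^-1], RHS [L M T^-1] ✓ — mass (scalar) times velocity (vector)
(C) F⃗ = mv⃗: LHS [L M T^-2], RHS [L M T^-1] ✗ — mass times velocity is momentum, not force; should be ma⃗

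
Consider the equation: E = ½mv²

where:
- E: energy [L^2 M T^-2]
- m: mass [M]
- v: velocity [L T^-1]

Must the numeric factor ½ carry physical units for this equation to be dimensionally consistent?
No

E has dimensions [L^2 M T^-2] and mv² already has dimensions [L^2 M T^-2], so the equation balances without ½ contributing any dimensions. ½ is a pure (dimensionless) number; changing or removing it would not affect dimensional consistency.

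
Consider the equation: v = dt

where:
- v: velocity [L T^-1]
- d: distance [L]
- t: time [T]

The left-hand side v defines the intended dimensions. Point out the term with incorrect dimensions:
The right-hand side term dt

v has dimensions [L T^-1], but dt has dimensions [L T], so the term dt is dimensionally wrong for v.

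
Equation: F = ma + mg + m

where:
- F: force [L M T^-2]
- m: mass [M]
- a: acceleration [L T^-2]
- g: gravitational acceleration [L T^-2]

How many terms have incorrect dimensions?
1

LHS F: [L M T^-2]
- ma: [L M T^-2] ✓
- mg: [L M T^-2] ✓
- m: [M] ✗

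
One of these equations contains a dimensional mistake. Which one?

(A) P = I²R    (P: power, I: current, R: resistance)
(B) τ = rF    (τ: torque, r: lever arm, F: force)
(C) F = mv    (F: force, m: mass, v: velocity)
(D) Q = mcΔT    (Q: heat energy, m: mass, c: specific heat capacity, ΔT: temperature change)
(C) F = mv

The equation (C) F = mv is dimensionally incorrect.

LHS (F): [L M T^-2]
RHS (mv): [L M T^-1] ✗

The dimensions do not match. The other three equations balance.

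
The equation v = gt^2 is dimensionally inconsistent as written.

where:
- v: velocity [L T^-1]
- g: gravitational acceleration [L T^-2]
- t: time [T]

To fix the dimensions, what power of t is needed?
The exponent of t should be 1: v = gt

The LHS v has dimensions [L T^-1]; t has dimensions [T].
As written, the RHS gt^2 (exponent 2 on t) has dimensions [L], which does not match.
With exponent 1, the RHS gt has dimensions [L T^-1], matching the LHS.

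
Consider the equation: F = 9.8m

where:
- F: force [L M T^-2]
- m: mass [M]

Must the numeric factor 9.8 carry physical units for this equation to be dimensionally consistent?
Yes

F has dimensions [L M T^-2], while m alone has dimensions [M]. For the equation to balance, the factor 9.8 must carry dimensions [L T^-2] — it is a dimensional constant (a numerical value of a physical quantity with its units suppressed), not a pure number.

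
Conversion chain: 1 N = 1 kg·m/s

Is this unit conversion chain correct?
The chain is incorrect (it contains an error).

Incorrect: Newton is kg·m/s², not kg·m/s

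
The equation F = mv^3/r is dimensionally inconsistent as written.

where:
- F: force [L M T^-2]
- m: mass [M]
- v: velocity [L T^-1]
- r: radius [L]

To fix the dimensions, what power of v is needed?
The exponent of v should be 2: F = mv^2/r

The LHS F has dimensions [L M T^-2]; v has dimensions [L T^-1].
As written, the RHS mv^3/r (exponent 3 on v) has dimensions [L^2 M T^-3], which does not match.
With exponent 2, the RHS mv^2/r has dimensions [L M T^-2], matching the LHS.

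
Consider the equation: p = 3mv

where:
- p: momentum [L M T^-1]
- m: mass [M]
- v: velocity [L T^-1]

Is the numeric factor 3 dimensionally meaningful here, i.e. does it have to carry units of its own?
No

p has dimensions [L M T^-1] and mv already has dimensions [L M T^-1], so the equation balances without 3 contributing any dimensions. 3 is a pure (dimensionless) number; changing or removing it would not affect dimensional consistency.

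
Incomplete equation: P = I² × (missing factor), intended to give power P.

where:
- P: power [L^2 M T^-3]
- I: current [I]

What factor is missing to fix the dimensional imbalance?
R (resistance), dimensions [I^-2 L^2 M T^-3]

P has dimensions [L^2 M T^-3] and I² has dimensions [I^2].
The missing factor must have dimensions [L^2 M T^-3] / [I^2] = [I^-2 L^2 M T^-3], i.e. resistance (R).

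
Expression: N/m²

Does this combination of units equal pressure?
Yes

The expression N/m² has dimensions [L^-1 M T^-2], which is exactly pressure [L^-1 M T^-2].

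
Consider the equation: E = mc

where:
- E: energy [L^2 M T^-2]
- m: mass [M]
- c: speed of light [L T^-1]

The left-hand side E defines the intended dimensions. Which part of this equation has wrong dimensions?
The right-hand side term mc

E has dimensions [L^2 M T^-2], but mc has dimensions [L M T^-1], so the term mc is dimensionally wrong for E.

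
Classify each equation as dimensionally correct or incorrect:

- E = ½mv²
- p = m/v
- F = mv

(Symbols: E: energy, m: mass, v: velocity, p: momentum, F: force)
Dimensionally correct: E = ½mv²
Dimensionally incorrect: p = m/v, F = mv
Ordered (correct first, then incorrect): E = ½mv², p = m/v, F = mv

- E = ½mv²: LHS [L^2 M T^-2], RHS [L^2 M T^-2] → correct ✓
- p = m/v: LHS [L M T^-1], RHS [L^-1 M T] → incorrect ✗
- F = mv: LHS [L M T^-2], RHS [L M T^-1] → incorrect ✗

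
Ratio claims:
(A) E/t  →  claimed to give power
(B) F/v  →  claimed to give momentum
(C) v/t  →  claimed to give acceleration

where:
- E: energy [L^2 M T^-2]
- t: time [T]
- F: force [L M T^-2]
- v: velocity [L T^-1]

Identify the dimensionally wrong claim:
(B) F/v does not give momentum

(A) E/t: [L^2 M T^-3] = power [L^2 M T^-3] ✓
(B) F/v: [M T^-1] ≠ momentum [L M T^-1] ✗
(C) v/t: [L T^-2] = acceleration [L T^-2] ✓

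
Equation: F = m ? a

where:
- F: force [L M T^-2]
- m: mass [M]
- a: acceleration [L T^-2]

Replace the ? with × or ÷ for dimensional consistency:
multiplication (×): F = m × a

F [L M T^-2]; m [M]; a [L T^-2].
m × a → [L M T^-2] ✓
m ÷ a → [L^-1 M T^2] ✗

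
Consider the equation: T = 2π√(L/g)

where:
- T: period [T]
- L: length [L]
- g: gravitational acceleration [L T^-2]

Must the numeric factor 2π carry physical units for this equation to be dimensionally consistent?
No

T has dimensions [T] and √(L/g) already has dimensions [T], so the equation balances without 2π contributing any dimensions. 2π is a pure (dimensionless) number; changing or removing it would not affect dimensional consistency.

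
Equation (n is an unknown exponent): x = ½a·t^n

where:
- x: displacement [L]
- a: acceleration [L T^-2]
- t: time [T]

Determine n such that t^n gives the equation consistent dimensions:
n = 2

x has dimensions [L]; t has dimensions [T].
The rest of the RHS has dimensions [L T^-2], so t^n must supply [T^2].
With n = 2: ½a·t^2 has dimensions [L], matching the LHS ✓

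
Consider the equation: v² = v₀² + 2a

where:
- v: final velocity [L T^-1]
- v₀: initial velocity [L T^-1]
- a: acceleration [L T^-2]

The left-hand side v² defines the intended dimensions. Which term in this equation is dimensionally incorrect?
The term 2a

Checking each RHS term against the LHS:
- v₀²: [L^2 T^-2] — matches v² [L^2 T^-2] ✓
- 2a: [L T^-2] — does NOT match v² [L^2 T^-2] ✗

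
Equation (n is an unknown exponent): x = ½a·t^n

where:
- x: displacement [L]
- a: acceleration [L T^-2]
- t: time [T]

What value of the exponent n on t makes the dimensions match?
n = 2

x has dimensions [L]; t has dimensions [T].
The rest of the RHS has dimensions [L T^-2], so t^n must supply [T^2].
With n = 2: ½a·t^2 has dimensions [L], matching the LHS ✓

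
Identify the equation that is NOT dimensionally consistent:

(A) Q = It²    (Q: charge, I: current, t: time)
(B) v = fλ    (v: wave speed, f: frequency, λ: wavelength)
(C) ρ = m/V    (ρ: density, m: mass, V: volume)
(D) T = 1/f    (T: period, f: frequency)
(A) Q = It²

The equation (A) Q = It² is dimensionally incorrect.

LHS (Q): [I T]
RHS (It²): [I T^2] ✗

The dimensions do not match. The other three equations balance.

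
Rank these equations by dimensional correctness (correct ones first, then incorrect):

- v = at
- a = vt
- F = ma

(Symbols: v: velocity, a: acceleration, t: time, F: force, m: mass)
Dimensionally correct: v = at, F = ma
Dimensionally incorrect: a = vt
Ordered (correct first, then incorrect): v = at, F = ma, a = vt

- v = at: LHS [L T^-1], RHS [L T^-1] → correct ✓
- a = vt: LHS [L T^-2], RHS [L] → incorrect ✗
- F = ma: LHS [L M T^-2], RHS [L M T^-2] → correct ✓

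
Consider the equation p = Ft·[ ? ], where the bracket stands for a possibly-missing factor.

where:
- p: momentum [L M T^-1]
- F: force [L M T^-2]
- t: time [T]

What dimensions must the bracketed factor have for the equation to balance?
Nothing is missing — the bracketed factor must be dimensionless.

p has dimensions [L M T^-1] and Ft already has dimensions [L M T^-1], so p = Ft is dimensionally complete.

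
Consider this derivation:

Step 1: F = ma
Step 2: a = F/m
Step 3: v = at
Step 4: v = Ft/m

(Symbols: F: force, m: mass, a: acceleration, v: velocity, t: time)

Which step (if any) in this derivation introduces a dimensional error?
No step introduces an error — all steps are dimensionally consistent.

Step 1: F = ma → LHS [L M T^-2], RHS [L M T^-2] ✓
Step 2: a = F/m → LHS [L T^-2], RHS [L T^-2] ✓
Step 3: v = at → LHS [L T^-1], RHS [L T^-1] ✓
Step 4: v = Ft/m → LHS [L T^-1], RHS [L T^-1] ✓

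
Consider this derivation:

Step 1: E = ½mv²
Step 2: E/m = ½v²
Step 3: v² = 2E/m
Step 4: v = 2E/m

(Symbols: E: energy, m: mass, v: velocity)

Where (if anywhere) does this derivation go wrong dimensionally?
Step 4

Step 1: E = ½mv² → LHS [L^2 M T^-2], RHS [L^2 M T^-2] ✓
Step 2: E/m = ½v² → LHS [L^2 T^-2], RHS [L^2 T^-2] ✓
Step 3: v² = 2E/m → LHS [L^2 T^-2], RHS [L^2 T^-2] ✓
Step 4: v = 2E/m → LHS [L T^-1], RHS [L^2 T^-2] ✗

The first dimensional inconsistency appears in step 4: v = 2E/m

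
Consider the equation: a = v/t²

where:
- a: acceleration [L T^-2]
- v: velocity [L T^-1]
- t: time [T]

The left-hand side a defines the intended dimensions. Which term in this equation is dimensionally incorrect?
The right-hand side term v/t²

a has dimensions [L T^-2], but v/t² has dimensions [L T^-3], so the term v/t² is dimensionally wrong for a.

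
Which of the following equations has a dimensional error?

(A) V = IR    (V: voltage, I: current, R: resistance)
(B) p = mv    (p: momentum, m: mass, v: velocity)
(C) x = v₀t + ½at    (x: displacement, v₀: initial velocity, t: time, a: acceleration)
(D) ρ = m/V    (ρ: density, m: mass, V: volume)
(C) x = v₀t + ½at

The equation (C) x = v₀t + ½at is dimensionally incorrect.

LHS (x): [L]
RHS terms:
  - v₀t: [L] ✓
  - ½at: [L T^-1] ✗ (does not match LHS)

The dimensions do not match. The other three equations balance.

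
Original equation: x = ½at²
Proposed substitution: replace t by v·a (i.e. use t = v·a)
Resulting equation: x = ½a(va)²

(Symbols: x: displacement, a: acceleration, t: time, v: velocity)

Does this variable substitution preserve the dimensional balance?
No

[t] = [T] and [v·a] = [L^2 T^-3]. These differ, so the substitution replaces a quantity by one of different dimensions and the result x = ½a(va)² has LHS [L] vs RHS [L^5 T^-8] — inconsistent.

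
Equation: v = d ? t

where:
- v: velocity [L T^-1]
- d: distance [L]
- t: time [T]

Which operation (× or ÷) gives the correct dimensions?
division (÷): v = d ÷ t

v [L T^-1]; d [L]; t [T].
d × t → [L T] ✗
d ÷ t → [L T^-1] ✓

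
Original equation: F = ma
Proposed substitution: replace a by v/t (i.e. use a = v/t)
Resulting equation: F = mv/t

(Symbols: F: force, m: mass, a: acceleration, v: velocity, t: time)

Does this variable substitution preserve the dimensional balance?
Yes

[a] = [L T^-2] and [v/t] = [L T^-2]. These match, so the substitution replaces a quantity by one of the same dimensions and the result F = mv/t has LHS [L M T^-2] vs RHS [L M T^-2] — still consistent.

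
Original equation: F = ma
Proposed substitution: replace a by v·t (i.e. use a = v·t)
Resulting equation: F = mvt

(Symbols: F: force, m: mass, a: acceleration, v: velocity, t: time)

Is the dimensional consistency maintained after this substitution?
No

[a] = [L T^-2] and [v·t] = [L]. These differ, so the substitution replaces a quantity by one of different dimensions and the result F = mvt has LHS [L M T^-2] vs RHS [L M] — inconsistent.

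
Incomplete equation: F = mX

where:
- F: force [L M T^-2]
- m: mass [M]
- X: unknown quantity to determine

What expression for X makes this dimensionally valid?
X = a (acceleration), dimensions [L T^-2]

F has dimensions [L M T^-2]; the rest of the RHS (m) has dimensions [M].
So X must have dimensions [L T^-2] — X = a (acceleration).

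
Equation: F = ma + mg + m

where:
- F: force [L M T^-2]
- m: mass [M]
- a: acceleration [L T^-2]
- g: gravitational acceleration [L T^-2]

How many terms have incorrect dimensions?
1

LHS F: [L M T^-2]
- ma: [L M T^-2] ✓
- mg: [L M T^-2] ✓
- m: [M] ✗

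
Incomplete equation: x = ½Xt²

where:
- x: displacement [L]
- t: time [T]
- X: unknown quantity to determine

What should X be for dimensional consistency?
X = a (acceleration), dimensions [L T^-2]

x has dimensions [L]; the rest of the RHS (½ t²) has dimensions [T^2].
So X must have dimensions [L T^-2] — X = a (acceleration).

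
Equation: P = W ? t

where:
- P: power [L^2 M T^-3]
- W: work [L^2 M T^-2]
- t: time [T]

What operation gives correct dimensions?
division (÷): P = W ÷ t

P [L^2 M T^-3]; W [L^2 M T^-2]; t [T].
W × t → [L^2 M T^-1] ✗
W ÷ t → [L^2 M T^-3] ✓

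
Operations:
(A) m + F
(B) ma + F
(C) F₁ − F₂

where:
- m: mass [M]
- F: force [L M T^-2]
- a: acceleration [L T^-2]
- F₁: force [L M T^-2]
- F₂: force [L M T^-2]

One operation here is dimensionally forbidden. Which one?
(A) m + F

(A) m + F: m [M] and F [L M T^-2] — different dimensions cannot be added/subtracted ✗
(B) ma + F: ma [L M T^-2] and F [L M T^-2] — same dimensions ✓
(C) F₁ − F₂: F₁ [L M T^-2] and F₂ [L M T^-2] — same dimensions ✓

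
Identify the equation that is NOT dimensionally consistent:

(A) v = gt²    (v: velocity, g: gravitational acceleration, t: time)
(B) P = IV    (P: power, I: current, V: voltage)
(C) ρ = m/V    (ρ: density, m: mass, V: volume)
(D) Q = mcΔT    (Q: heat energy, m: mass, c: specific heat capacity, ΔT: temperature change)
(A) v = gt²

The equation (A) v = gt² is dimensionally incorrect.

LHS (v): [L T^-1]
RHS (gt²): [L] ✗

The dimensions do not match. The other three equations balance.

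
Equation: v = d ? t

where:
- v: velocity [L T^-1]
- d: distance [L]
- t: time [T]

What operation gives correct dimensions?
division (÷): v = d ÷ t

v [L T^-1]; d [L]; t [T].
d × t → [L T] ✗
d ÷ t → [L T^-1] ✓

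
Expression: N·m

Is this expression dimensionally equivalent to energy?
Yes

The expression N·m has dimensions [L^2 M T^-2], which is exactly energy [L^2 M T^-2].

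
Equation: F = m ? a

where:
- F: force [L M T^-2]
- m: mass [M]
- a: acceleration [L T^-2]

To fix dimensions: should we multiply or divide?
multiplication (×): F = m × a

F [L M T^-2]; m [M]; a [L T^-2].
m × a → [L M T^-2] ✓
m ÷ a → [L^-1 M T^2] ✗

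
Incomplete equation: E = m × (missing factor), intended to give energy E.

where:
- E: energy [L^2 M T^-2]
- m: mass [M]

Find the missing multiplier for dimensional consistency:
v² (velocity squared), dimensions [L^2 T^-2]

E has dimensions [L^2 M T^-2] and m has dimensions [M].
The missing factor must have dimensions [L^2 M T^-2] / [M] = [L^2 T^-2], i.e. velocity squared (v²).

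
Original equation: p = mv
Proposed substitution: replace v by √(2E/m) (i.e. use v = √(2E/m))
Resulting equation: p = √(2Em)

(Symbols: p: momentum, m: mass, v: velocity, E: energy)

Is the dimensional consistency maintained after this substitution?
Yes

[v] = [L T^-1] and [√(2E/m)] = [L T^-1]. These match, so the substitution replaces a quantity by one of the same dimensions and the result p = √(2Em) has LHS [L M T^-1] vs RHS [L M T^-1] — still consistent.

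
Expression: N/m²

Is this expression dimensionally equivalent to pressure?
Yes

The expression N/m² has dimensions [L^-1 M T^-2], which is exactly pressure [L^-1 M T^-2].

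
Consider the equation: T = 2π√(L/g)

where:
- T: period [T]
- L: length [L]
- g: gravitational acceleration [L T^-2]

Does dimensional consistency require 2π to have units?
No

T has dimensions [T] and √(L/g) already has dimensions [T], so the equation balances without 2π contributing any dimensions. 2π is a pure (dimensionless) number; changing or removing it would not affect dimensional consistency.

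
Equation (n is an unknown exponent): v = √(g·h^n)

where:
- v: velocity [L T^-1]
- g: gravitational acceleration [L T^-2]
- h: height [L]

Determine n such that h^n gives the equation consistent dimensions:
n = 1

v has dimensions [L T^-1]; h has dimensions [L].
With n = 1: √(g·h^1) has dimensions [L T^-1], matching the LHS ✓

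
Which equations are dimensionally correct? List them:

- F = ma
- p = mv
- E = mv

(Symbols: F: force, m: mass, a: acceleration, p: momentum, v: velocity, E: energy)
Dimensionally correct: F = ma, p = mv
Dimensionally incorrect: E = mv
Ordered (correct first, then incorrect): F = ma, p = mv, E = mv

- F = ma: LHS [L M T^-2], RHS [L M T^-2] → correct ✓
- p = mv: LHS [L M T^-1], RHS [L M T^-1] → correct ✓
- E = mv: LHS [L^2 M T^-2], RHS [L M T^-1] → incorrect ✗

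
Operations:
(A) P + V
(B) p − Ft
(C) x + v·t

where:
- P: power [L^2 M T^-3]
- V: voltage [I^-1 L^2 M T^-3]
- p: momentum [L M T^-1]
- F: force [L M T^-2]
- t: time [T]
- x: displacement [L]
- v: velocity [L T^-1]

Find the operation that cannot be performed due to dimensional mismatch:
(A) P + V

(A) P + V: P [L^2 M T^-3] and V [I^-1 L^2 M T^-3] — different dimensions cannot be added/subtracted ✗
(B) p − Ft: p [L M T^-1] and Ft [L M T^-1] — same dimensions ✓
(C) x + v·t: x [L] and v·t [L] — same dimensions ✓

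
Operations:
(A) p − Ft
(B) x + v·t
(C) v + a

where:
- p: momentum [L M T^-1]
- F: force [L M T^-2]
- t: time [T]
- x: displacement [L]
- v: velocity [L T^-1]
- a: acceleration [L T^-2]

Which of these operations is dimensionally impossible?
(C) v + a

(A) p − Ft: p [L M T^-1] and Ft [L M T^-1] — same dimensions ✓
(B) x + v·t: x [L] and v·t [L] — same dimensions ✓
(C) v + a: v [L T^-1] and a [L T^-2] — different dimensions cannot be added/subtracted ✗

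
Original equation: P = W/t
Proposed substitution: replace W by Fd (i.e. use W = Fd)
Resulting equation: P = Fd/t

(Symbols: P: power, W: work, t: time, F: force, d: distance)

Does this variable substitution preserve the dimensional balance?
Yes

[W] = [L^2 M T^-2] and [Fd] = [L^2 M T^-2]. These match, so the substitution replaces a quantity by one of the same dimensions and the result P = Fd/t has LHS [L^2 M T^-3] vs RHS [L^2 M T^-3] — still consistent.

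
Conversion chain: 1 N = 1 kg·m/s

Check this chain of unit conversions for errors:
The chain is incorrect (it contains an error).

Incorrect: Newton is kg·m/s², not kg·m/s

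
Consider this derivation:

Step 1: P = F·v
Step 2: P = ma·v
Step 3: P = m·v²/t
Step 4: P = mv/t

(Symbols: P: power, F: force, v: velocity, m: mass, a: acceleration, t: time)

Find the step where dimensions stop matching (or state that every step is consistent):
Step 4

Step 1: P = F·v → LHS [L^2 M T^-3], RHS [L^2 M T^-3] ✓
Step 2: P = ma·v → LHS [L^2 M T^-3], RHS [L^2 M T^-3] ✓
Step 3: P = m·v²/t → LHS [L^2 M T^-3], RHS [L^2 M T^-3] ✓
Step 4: P = mv/t → LHS [L^2 M T^-3], RHS [L M T^-2] ✗

The first dimensional inconsistency appears in step 4: P = mv/t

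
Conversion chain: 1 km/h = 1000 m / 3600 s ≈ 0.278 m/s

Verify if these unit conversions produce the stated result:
The chain is correct (no errors).

Correct: 1 km = 1000 m, 1 h = 3600 s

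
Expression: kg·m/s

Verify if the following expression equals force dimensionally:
No

The expression kg·m/s has dimensions [L M T^-1], but force has dimensions [L M T^-2].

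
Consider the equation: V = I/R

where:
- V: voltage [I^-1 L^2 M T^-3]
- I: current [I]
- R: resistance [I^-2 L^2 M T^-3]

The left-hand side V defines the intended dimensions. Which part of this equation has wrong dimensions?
The right-hand side term I/R

V has dimensions [I^-1 L^2 M T^-3], but I/R has dimensions [I^3 L^-2 M^-1 T^3], so the term I/R is dimensionally wrong for V.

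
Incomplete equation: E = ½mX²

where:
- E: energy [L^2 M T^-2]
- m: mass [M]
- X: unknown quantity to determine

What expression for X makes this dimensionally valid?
X = v (velocity), dimensions [L T^-1]

E has dimensions [L^2 M T^-2]; the rest of the RHS (½m) has dimensions [M].
So X² must have dimensions [L^2 T^-2], i.e. X has dimensions [L T^-1] — X = v (velocity).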